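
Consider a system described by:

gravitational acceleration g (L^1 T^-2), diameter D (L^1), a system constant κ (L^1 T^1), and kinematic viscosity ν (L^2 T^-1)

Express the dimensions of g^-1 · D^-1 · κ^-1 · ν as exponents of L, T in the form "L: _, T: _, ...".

L: -1, T: 0

Collect each base-dimension exponent across the product:
  L: −(1) − (1) − (1) + (2) = -1
  T: −(-2) − (0) − (1) + (-1) = 0
So the dimensions are [L⁻¹].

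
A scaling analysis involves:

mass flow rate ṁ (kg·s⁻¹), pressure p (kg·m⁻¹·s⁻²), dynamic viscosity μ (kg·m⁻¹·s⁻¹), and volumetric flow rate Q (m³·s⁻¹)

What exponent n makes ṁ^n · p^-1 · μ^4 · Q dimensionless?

-3

Balance the M exponent: (1)·n from ṁ, plus −(1) + 4·(1) + (0) = 3 from the rest, must sum to zero.
n + 3 = 0, so n = -3.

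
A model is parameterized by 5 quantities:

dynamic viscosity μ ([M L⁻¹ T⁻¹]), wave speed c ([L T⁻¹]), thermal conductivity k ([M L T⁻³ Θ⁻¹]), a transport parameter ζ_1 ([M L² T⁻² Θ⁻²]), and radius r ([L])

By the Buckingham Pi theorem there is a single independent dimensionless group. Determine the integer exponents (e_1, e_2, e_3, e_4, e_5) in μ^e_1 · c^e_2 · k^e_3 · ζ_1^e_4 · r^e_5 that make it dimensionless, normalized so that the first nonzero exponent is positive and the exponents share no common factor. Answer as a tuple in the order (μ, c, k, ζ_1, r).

(1, 3, -2, 1, -2)

M: e_1·(1) + e_2·(0) + e_3·(1) + e_4·(1) + e_5·(0) = 0
L: e_1·(-1) + e_2·(1) + e_3·(1) + e_4·(2) + e_5·(1) = 0
T: e_1·(-1) + e_2·(-1) + e_3·(-3) + e_4·(-2) + e_5·(0) = 0
Θ: e_1·(0) + e_2·(0) + e_3·(-1) + e_4·(-2) + e_5·(0) = 0
Solving this homogeneous linear system for the smallest-integer solution (first nonzero entry positive) gives (1, 3, -2, 1, -2).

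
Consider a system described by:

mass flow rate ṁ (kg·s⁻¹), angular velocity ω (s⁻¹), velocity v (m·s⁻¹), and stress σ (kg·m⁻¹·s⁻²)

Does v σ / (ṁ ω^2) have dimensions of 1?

Sum the exponent of each base dimension across the product:
  M: −[ṁ]_M − 2·[ω]_M + [v]_M + [σ]_M = −(1) − 2·(0) + (0) + (1) = 0
  L: −[ṁ]_L − 2·[ω]_L + [v]_L + [σ]_L = −(0) − 2·(0) + (1) + (-1) = 0
  T: −[ṁ]_T − 2·[ω]_T + [v]_T + [σ]_T = −(-1) − 2·(-1) + (-1) + (-2) = 0
  Θ: −[ṁ]_Θ − 2·[ω]_Θ + [v]_Θ + [σ]_Θ = −(0) − 2·(0) + (0) + (0) = 0
  N: −[ṁ]_N − 2·[ω]_N + [v]_N + [σ]_N = −(0) − 2·(0) + (0) + (0) = 0
All base exponents vanish — dimensionless.

yes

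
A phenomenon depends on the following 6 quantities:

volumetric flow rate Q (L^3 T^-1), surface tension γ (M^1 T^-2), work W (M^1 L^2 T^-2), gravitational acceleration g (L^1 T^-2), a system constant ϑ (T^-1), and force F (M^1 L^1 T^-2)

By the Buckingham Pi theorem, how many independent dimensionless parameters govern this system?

There are 6 variables and 3 base dimensions (M, L, T).
The dimension matrix has rank 3.
Independent dimensionless groups: 6 − 3 = 3.

3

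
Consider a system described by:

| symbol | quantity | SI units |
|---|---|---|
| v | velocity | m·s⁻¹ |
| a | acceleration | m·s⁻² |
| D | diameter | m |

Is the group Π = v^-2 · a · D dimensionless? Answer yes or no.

yes

Sum the exponent of each base dimension across the product:
  M: −2·[v]_M + [a]_M + [D]_M = −2·(0) + (0) + (0) = 0
  L: −2·[v]_L + [a]_L + [D]_L = −2·(1) + (1) + (1) = 0
  T: −2·[v]_T + [a]_T + [D]_T = −2·(-1) + (-2) + (0) = 0
  I: −2·[v]_I + [a]_I + [D]_I = −2·(0) + (0) + (0) = 0
All base exponents vanish — dimensionless.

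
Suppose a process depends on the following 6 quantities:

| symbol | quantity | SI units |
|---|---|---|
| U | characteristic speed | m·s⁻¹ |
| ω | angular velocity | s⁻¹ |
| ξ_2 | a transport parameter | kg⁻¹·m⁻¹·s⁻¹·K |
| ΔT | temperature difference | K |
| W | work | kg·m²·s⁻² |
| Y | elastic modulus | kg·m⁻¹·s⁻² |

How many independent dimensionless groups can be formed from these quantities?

2

There are 6 variables and 4 base dimensions (M, L, T, Θ).
The dimension matrix has rank 4.
Independent dimensionless groups: 6 − 4 = 2.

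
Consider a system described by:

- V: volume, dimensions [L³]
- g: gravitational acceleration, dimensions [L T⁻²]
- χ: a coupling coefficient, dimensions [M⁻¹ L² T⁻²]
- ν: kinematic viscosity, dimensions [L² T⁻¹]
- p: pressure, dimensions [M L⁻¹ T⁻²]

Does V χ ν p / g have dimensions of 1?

Sum the exponent of each base dimension across the product:
  M: [V]_M − [g]_M + [χ]_M + [ν]_M + [p]_M = (0) − (0) + (-1) + (0) + (1) = 0
  L: [V]_L − [g]_L + [χ]_L + [ν]_L + [p]_L = (3) − (1) + (2) + (2) + (-1) = 5
  T: [V]_T − [g]_T + [χ]_T + [ν]_T + [p]_T = (0) − (-2) + (-2) + (-1) + (-2) = -3
Net dimensions [L⁵ T⁻³] ≠ [1] — not dimensionless.

no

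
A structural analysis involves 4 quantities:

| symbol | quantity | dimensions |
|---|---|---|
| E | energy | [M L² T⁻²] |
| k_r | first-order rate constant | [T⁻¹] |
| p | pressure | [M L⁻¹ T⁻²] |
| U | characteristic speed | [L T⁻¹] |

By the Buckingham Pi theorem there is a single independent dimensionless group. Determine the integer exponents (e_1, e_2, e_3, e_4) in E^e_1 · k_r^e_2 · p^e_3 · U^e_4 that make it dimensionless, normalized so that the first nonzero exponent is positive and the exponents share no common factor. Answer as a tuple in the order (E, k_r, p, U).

M: e_1·(1) + e_2·(0) + e_3·(1) + e_4·(0) = 0
L: e_1·(2) + e_2·(0) + e_3·(-1) + e_4·(1) = 0
T: e_1·(-2) + e_2·(-1) + e_3·(-2) + e_4·(-1) = 0
Solving this homogeneous linear system for the smallest-integer solution (first nonzero entry positive) gives (1, 3, -1, -3).

(1, 3, -1, -3)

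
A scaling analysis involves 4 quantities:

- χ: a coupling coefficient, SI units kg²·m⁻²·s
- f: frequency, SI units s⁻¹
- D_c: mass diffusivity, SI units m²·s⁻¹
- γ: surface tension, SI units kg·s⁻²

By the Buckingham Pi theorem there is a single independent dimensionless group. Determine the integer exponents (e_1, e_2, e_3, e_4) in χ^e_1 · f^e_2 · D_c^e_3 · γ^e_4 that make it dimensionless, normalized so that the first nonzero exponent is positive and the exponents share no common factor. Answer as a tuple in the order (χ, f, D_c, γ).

M: e_1·(2) + e_2·(0) + e_3·(0) + e_4·(1) = 0
L: e_1·(-2) + e_2·(0) + e_3·(2) + e_4·(0) = 0
T: e_1·(1) + e_2·(-1) + e_3·(-1) + e_4·(-2) = 0
Solving this homogeneous linear system for the smallest-integer solution (first nonzero entry positive) gives (1, 4, 1, -2).

(1, 4, 1, -2)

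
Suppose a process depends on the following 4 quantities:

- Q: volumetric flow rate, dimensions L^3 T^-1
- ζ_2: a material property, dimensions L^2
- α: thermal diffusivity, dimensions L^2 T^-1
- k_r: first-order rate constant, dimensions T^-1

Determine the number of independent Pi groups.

2

There are 4 variables and 2 base dimensions (L, T).
The dimension matrix has rank 2.
Independent dimensionless groups: 4 − 2 = 2.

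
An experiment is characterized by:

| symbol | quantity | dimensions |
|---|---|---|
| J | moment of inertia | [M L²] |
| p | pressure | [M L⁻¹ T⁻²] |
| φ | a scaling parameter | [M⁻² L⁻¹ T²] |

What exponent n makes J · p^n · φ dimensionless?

1

Balance the M exponent: (1)·n from p, plus (1) + (-2) = -1 from the rest, must sum to zero.
n − 1 = 0, so n = 1.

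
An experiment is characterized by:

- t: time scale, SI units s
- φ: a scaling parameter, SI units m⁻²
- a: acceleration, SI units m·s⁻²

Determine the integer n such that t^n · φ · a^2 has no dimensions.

Balance the T exponent: (1)·n from t, plus (0) + 2·(-2) = -4 from the rest, must sum to zero.
n − 4 = 0, so n = 4.

4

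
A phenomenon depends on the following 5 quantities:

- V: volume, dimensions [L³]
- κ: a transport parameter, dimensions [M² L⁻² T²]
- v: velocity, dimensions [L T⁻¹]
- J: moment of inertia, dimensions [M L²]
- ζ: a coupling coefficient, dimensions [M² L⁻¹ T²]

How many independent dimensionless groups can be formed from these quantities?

There are 5 variables and 3 base dimensions (M, L, T).
The dimension matrix has rank 3.
Independent dimensionless groups: 5 − 3 = 2.

2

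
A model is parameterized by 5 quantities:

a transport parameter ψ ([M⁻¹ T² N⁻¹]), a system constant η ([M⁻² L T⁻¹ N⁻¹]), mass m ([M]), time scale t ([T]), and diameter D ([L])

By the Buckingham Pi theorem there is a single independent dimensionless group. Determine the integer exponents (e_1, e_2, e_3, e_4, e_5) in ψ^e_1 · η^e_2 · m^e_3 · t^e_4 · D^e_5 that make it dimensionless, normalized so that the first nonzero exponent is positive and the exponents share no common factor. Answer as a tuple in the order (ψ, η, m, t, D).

M: e_1·(-1) + e_2·(-2) + e_3·(1) + e_4·(0) + e_5·(0) = 0
L: e_1·(0) + e_2·(1) + e_3·(0) + e_4·(0) + e_5·(1) = 0
T: e_1·(2) + e_2·(-1) + e_3·(0) + e_4·(1) + e_5·(0) = 0
N: e_1·(-1) + e_2·(-1) + e_3·(0) + e_4·(0) + e_5·(0) = 0
Solving this homogeneous linear system for the smallest-integer solution (first nonzero entry positive) gives (1, -1, -1, -3, 1).

(1, -1, -1, -3, 1)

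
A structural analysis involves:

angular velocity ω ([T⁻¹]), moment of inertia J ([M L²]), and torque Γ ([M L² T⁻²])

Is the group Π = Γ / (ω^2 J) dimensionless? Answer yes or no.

Sum the exponent of each base dimension across the product:
  M: −2·[ω]_M − [J]_M + [Γ]_M = −2·(0) − (1) + (1) = 0
  L: −2·[ω]_L − [J]_L + [Γ]_L = −2·(0) − (2) + (2) = 0
  T: −2·[ω]_T − [J]_T + [Γ]_T = −2·(-1) − (0) + (-2) = 0
All base exponents vanish — dimensionless.

yes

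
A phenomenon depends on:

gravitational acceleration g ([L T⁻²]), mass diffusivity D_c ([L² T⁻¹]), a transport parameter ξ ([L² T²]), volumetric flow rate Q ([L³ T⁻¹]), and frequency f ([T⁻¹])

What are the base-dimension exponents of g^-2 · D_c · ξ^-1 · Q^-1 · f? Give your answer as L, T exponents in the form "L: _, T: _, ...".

L: -5, T: 1

Collect each base-dimension exponent across the product:
  L: −2·(1) + (2) − (2) − (3) + (0) = -5
  T: −2·(-2) + (-1) − (2) − (-1) + (-1) = 1
So the dimensions are [L⁻⁵ T].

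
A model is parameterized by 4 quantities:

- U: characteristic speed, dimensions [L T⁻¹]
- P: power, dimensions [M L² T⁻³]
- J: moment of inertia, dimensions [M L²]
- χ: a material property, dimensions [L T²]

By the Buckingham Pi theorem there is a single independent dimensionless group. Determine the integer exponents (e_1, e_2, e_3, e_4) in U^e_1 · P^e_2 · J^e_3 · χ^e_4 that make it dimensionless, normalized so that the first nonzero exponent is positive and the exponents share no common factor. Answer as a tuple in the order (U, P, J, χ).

(1, -1, 1, -1)

M: e_1·(0) + e_2·(1) + e_3·(1) + e_4·(0) = 0
L: e_1·(1) + e_2·(2) + e_3·(2) + e_4·(1) = 0
T: e_1·(-1) + e_2·(-3) + e_3·(0) + e_4·(2) = 0
Solving this homogeneous linear system for the smallest-integer solution (first nonzero entry positive) gives (1, -1, 1, -1).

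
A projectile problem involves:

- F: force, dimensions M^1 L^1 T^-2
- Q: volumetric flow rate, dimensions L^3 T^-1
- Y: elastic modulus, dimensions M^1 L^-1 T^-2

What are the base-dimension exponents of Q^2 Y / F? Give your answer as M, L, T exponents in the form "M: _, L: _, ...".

M: 0, L: 4, T: -2

Collect each base-dimension exponent across the product:
  M: −(1) + 2·(0) + (1) = 0
  L: −(1) + 2·(3) + (-1) = 4
  T: −(-2) + 2·(-1) + (-2) = -2
So the dimensions are [L⁴ T⁻²].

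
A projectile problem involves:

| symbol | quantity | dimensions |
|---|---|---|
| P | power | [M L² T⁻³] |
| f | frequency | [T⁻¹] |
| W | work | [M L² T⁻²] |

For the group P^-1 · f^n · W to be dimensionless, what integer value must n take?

Balance the T exponent: (-1)·n from f, plus −(-3) + (-2) = 1 from the rest, must sum to zero.
−n + 1 = 0, so n = 1.

1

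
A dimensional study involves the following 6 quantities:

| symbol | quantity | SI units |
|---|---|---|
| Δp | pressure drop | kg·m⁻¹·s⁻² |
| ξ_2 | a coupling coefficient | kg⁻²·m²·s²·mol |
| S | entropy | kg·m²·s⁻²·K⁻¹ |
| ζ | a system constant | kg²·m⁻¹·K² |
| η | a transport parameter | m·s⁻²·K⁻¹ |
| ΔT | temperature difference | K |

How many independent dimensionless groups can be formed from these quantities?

There are 6 variables and 5 base dimensions (M, L, T, Θ, N).
The dimension matrix has rank 5.
Independent dimensionless groups: 6 − 5 = 1.

1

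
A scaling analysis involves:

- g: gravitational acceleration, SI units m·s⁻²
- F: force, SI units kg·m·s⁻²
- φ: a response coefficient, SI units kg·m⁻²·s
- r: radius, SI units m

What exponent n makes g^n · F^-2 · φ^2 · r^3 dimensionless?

Balance the L exponent: (1)·n from g, plus −2·(1) + 2·(-2) + 3·(1) = -3 from the rest, must sum to zero.
n − 3 = 0, so n = 3.

3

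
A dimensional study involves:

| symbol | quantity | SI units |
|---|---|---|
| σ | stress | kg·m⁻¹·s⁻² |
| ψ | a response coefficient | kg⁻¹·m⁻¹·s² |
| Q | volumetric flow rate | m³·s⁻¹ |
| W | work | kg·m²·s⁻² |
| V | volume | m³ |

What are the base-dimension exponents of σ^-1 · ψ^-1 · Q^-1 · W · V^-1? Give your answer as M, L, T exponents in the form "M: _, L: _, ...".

Collect each base-dimension exponent across the product:
  M: −(1) − (-1) − (0) + (1) − (0) = 1
  L: −(-1) − (-1) − (3) + (2) − (3) = -2
  T: −(-2) − (2) − (-1) + (-2) − (0) = -1
So the dimensions are [M L⁻² T⁻¹].

M: 1, L: -2, T: -1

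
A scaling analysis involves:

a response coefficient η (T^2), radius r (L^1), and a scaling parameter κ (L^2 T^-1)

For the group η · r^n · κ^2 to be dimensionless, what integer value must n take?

-4

Balance the L exponent: (1)·n from r, plus (0) + 2·(2) = 4 from the rest, must sum to zero.
n + 4 = 0, so n = -4.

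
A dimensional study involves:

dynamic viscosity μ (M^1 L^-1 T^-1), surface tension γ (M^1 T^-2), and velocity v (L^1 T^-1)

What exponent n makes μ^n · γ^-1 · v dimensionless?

Balance the M exponent: (1)·n from μ, plus −(1) + (0) = -1 from the rest, must sum to zero.
n − 1 = 0, so n = 1.

1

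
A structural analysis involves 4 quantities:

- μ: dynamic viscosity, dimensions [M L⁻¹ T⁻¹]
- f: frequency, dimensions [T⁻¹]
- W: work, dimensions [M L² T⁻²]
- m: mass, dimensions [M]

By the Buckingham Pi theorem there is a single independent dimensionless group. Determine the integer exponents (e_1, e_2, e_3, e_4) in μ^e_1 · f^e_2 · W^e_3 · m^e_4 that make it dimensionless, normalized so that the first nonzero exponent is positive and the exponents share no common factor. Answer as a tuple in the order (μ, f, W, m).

M: e_1·(1) + e_2·(0) + e_3·(1) + e_4·(1) = 0
L: e_1·(-1) + e_2·(0) + e_3·(2) + e_4·(0) = 0
T: e_1·(-1) + e_2·(-1) + e_3·(-2) + e_4·(0) = 0
Solving this homogeneous linear system for the smallest-integer solution (first nonzero entry positive) gives (2, -4, 1, -3).

(2, -4, 1, -3)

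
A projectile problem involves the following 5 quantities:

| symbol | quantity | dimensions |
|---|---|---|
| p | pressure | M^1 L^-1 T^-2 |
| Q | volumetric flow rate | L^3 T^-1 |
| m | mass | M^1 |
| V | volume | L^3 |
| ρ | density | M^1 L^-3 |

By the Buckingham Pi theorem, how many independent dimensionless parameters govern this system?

There are 5 variables and 3 base dimensions (M, L, T).
The dimension matrix has rank 3.
Independent dimensionless groups: 5 − 3 = 2.

2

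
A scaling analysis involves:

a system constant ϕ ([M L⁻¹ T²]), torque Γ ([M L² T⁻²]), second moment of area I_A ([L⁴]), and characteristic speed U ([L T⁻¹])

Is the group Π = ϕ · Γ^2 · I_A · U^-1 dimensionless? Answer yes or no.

Sum the exponent of each base dimension across the product:
  M: [ϕ]_M + 2·[Γ]_M + [I_A]_M − [U]_M = (1) + 2·(1) + (0) − (0) = 3
  L: [ϕ]_L + 2·[Γ]_L + [I_A]_L − [U]_L = (-1) + 2·(2) + (4) − (1) = 6
  T: [ϕ]_T + 2·[Γ]_T + [I_A]_T − [U]_T = (2) + 2·(-2) + (0) − (-1) = -1
Net dimensions [M³ L⁶ T⁻¹] ≠ [1] — not dimensionless.

no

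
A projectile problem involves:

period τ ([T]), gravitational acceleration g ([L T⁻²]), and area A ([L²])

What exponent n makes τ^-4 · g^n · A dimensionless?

-2

Balance the L exponent: (1)·n from g, plus −4·(0) + (2) = 2 from the rest, must sum to zero.
n + 2 = 0, so n = -2.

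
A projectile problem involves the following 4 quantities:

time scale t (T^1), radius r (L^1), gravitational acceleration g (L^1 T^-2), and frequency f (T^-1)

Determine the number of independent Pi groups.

There are 4 variables and 2 base dimensions (L, T).
The dimension matrix has rank 2.
Independent dimensionless groups: 4 − 2 = 2.

2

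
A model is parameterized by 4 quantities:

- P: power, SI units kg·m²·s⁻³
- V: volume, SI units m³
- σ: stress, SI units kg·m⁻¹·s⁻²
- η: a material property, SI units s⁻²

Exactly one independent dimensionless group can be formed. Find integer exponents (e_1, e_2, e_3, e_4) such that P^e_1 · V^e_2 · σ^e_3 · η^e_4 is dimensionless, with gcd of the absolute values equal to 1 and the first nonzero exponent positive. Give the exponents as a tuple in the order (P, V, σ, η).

(2, -2, -2, -1)

M: e_1·(1) + e_2·(0) + e_3·(1) + e_4·(0) = 0
L: e_1·(2) + e_2·(3) + e_3·(-1) + e_4·(0) = 0
T: e_1·(-3) + e_2·(0) + e_3·(-2) + e_4·(-2) = 0
Solving this homogeneous linear system for the smallest-integer solution (first nonzero entry positive) gives (2, -2, -2, -1).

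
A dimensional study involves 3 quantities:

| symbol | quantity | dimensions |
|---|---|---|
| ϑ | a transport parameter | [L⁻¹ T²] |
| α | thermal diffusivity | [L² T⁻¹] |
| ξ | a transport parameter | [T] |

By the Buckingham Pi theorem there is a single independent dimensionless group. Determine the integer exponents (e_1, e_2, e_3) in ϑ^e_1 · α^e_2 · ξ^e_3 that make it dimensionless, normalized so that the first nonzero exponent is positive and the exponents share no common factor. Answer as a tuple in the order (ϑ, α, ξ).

L: e_1·(-1) + e_2·(2) + e_3·(0) = 0
T: e_1·(2) + e_2·(-1) + e_3·(1) = 0
Solving this homogeneous linear system for the smallest-integer solution (first nonzero entry positive) gives (2, 1, -3).

(2, 1, -3)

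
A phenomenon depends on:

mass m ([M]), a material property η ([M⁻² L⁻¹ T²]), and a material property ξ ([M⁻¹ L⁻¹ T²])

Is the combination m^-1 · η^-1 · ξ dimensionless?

yes

Sum the exponent of each base dimension across the product:
  M: −[m]_M − [η]_M + [ξ]_M = −(1) − (-2) + (-1) = 0
  L: −[m]_L − [η]_L + [ξ]_L = −(0) − (-1) + (-1) = 0
  T: −[m]_T − [η]_T + [ξ]_T = −(0) − (2) + (2) = 0
All base exponents vanish — dimensionless.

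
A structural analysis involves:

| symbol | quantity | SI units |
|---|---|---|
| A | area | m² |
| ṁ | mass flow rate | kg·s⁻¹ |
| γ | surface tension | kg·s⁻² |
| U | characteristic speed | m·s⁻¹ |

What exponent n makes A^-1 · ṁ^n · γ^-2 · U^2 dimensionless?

2

Balance the M exponent: (1)·n from ṁ, plus −(0) − 2·(1) + 2·(0) = -2 from the rest, must sum to zero.
n − 2 = 0, so n = 2.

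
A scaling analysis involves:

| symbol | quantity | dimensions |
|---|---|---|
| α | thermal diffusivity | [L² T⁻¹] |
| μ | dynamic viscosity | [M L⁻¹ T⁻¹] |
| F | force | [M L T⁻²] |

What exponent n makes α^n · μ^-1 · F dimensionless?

Balance the L exponent: (2)·n from α, plus −(-1) + (1) = 2 from the rest, must sum to zero.
2n + 2 = 0, so n = -1.

-1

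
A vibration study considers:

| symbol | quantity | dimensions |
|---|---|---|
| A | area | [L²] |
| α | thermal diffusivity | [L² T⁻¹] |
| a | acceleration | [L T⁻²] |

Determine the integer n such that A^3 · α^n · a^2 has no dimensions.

Balance the L exponent: (2)·n from α, plus 3·(2) + 2·(1) = 8 from the rest, must sum to zero.
2n + 8 = 0, so n = -4.

-4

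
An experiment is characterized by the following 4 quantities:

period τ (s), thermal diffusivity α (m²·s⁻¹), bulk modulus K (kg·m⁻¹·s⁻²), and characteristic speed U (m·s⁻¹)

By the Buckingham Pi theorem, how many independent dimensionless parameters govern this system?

There are 4 variables and 3 base dimensions (M, L, T).
The dimension matrix has rank 3.
Independent dimensionless groups: 4 − 3 = 1.

1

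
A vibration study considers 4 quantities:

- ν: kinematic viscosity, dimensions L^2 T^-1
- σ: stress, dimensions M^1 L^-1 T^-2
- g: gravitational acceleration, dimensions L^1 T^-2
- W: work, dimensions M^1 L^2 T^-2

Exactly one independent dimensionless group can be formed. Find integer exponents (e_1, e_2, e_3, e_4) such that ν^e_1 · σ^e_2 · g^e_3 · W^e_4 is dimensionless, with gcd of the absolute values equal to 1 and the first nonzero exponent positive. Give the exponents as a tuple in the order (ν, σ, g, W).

M: e_1·(0) + e_2·(1) + e_3·(0) + e_4·(1) = 0
L: e_1·(2) + e_2·(-1) + e_3·(1) + e_4·(2) = 0
T: e_1·(-1) + e_2·(-2) + e_3·(-2) + e_4·(-2) = 0
Solving this homogeneous linear system for the smallest-integer solution (first nonzero entry positive) gives (2, 1, -1, -1).

(2, 1, -1, -1)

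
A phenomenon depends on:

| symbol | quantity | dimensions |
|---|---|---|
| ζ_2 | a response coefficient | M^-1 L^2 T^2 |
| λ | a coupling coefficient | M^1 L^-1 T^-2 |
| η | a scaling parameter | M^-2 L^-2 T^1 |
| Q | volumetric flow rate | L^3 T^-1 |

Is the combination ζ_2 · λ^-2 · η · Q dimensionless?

no

Sum the exponent of each base dimension across the product:
  M: [ζ_2]_M − 2·[λ]_M + [η]_M + [Q]_M = (-1) − 2·(1) + (-2) + (0) = -5
  L: [ζ_2]_L − 2·[λ]_L + [η]_L + [Q]_L = (2) − 2·(-1) + (-2) + (3) = 5
  T: [ζ_2]_T − 2·[λ]_T + [η]_T + [Q]_T = (2) − 2·(-2) + (1) + (-1) = 6
Net dimensions [M⁻⁵ L⁵ T⁶] ≠ [1] — not dimensionless.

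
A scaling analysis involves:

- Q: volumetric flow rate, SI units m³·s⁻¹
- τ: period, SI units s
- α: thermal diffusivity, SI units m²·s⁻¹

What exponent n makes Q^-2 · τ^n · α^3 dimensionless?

Balance the T exponent: (1)·n from τ, plus −2·(-1) + 3·(-1) = -1 from the rest, must sum to zero.
n − 1 = 0, so n = 1.

1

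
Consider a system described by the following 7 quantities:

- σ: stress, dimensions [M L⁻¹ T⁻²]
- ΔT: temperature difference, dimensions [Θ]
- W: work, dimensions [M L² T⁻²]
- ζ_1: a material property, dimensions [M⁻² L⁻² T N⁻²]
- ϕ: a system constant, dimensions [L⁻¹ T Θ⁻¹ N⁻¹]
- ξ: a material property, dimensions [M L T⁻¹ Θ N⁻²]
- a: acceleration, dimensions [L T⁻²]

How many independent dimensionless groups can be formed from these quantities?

There are 7 variables and 5 base dimensions (M, L, T, Θ, N).
The dimension matrix has rank 5.
Independent dimensionless groups: 7 − 5 = 2.

2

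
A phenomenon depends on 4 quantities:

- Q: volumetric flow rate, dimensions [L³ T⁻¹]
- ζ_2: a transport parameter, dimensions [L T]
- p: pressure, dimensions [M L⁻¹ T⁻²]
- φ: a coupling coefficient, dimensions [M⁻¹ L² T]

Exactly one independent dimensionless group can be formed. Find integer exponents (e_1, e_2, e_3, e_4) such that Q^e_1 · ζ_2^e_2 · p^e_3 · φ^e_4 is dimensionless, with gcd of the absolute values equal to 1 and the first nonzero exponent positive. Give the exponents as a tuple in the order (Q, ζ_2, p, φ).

M: e_1·(0) + e_2·(0) + e_3·(1) + e_4·(-1) = 0
L: e_1·(3) + e_2·(1) + e_3·(-1) + e_4·(2) = 0
T: e_1·(-1) + e_2·(1) + e_3·(-2) + e_4·(1) = 0
Solving this homogeneous linear system for the smallest-integer solution (first nonzero entry positive) gives (1, -1, -2, -2).

(1, -1, -2, -2)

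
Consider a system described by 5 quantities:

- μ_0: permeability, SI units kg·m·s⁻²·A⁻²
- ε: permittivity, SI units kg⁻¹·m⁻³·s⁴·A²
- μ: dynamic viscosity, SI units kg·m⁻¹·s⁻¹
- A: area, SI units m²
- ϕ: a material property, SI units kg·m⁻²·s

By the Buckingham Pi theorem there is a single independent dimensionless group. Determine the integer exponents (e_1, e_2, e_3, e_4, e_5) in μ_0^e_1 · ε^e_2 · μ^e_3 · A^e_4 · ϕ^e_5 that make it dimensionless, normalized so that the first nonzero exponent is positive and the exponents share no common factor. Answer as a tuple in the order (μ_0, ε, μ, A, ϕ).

M: e_1·(1) + e_2·(-1) + e_3·(1) + e_4·(0) + e_5·(1) = 0
L: e_1·(1) + e_2·(-3) + e_3·(-1) + e_4·(2) + e_5·(-2) = 0
T: e_1·(-2) + e_2·(4) + e_3·(-1) + e_4·(0) + e_5·(1) = 0
I: e_1·(-2) + e_2·(2) + e_3·(0) + e_4·(0) + e_5·(0) = 0
Solving this homogeneous linear system for the smallest-integer solution (first nonzero entry positive) gives (2, 2, 2, 1, -2).

(2, 2, 2, 1, -2)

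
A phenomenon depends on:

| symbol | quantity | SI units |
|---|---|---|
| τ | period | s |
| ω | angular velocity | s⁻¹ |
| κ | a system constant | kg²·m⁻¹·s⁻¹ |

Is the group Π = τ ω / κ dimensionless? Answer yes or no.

no

Sum the exponent of each base dimension across the product:
  M: [τ]_M + [ω]_M − [κ]_M = (0) + (0) − (2) = -2
  L: [τ]_L + [ω]_L − [κ]_L = (0) + (0) − (-1) = 1
  T: [τ]_T + [ω]_T − [κ]_T = (1) + (-1) − (-1) = 1
Net dimensions [M⁻² L T] ≠ [1] — not dimensionless.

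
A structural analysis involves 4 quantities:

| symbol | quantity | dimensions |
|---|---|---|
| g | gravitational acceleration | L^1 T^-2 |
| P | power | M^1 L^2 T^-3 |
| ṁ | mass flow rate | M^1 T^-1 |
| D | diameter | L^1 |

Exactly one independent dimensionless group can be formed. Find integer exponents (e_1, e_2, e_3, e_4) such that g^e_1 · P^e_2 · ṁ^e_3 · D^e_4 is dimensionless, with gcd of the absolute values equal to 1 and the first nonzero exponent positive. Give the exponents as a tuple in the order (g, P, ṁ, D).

M: e_1·(0) + e_2·(1) + e_3·(1) + e_4·(0) = 0
L: e_1·(1) + e_2·(2) + e_3·(0) + e_4·(1) = 0
T: e_1·(-2) + e_2·(-3) + e_3·(-1) + e_4·(0) = 0
Solving this homogeneous linear system for the smallest-integer solution (first nonzero entry positive) gives (1, -1, 1, 1).

(1, -1, 1, 1)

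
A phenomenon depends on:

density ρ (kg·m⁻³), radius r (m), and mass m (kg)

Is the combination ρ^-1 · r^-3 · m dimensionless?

yes

Sum the exponent of each base dimension across the product:
  M: −[ρ]_M − 3·[r]_M + [m]_M = −(1) − 3·(0) + (1) = 0
  L: −[ρ]_L − 3·[r]_L + [m]_L = −(-3) − 3·(1) + (0) = 0
  T: −[ρ]_T − 3·[r]_T + [m]_T = −(0) − 3·(0) + (0) = 0
All base exponents vanish — dimensionless.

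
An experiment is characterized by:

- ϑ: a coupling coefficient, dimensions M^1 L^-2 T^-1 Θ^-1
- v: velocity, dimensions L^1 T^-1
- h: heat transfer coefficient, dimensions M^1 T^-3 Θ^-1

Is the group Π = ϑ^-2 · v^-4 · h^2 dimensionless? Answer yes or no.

yes

Sum the exponent of each base dimension across the product:
  M: −2·[ϑ]_M − 4·[v]_M + 2·[h]_M = −2·(1) − 4·(0) + 2·(1) = 0
  L: −2·[ϑ]_L − 4·[v]_L + 2·[h]_L = −2·(-2) − 4·(1) + 2·(0) = 0
  T: −2·[ϑ]_T − 4·[v]_T + 2·[h]_T = −2·(-1) − 4·(-1) + 2·(-3) = 0
  Θ: −2·[ϑ]_Θ − 4·[v]_Θ + 2·[h]_Θ = −2·(-1) − 4·(0) + 2·(-1) = 0
All base exponents vanish — dimensionless.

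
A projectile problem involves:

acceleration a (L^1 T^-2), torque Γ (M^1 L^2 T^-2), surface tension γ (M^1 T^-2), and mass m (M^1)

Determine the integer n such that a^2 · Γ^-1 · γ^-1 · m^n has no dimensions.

2

Balance the M exponent: (1)·n from m, plus 2·(0) − (1) − (1) = -2 from the rest, must sum to zero.
n − 2 = 0, so n = 2.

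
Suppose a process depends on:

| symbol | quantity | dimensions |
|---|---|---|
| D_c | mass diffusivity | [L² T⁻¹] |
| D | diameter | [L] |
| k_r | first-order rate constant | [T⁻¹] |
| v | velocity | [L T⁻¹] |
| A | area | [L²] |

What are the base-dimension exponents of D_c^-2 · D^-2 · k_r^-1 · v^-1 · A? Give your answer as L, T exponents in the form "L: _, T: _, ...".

Collect each base-dimension exponent across the product:
  L: −2·(2) − 2·(1) − (0) − (1) + (2) = -5
  T: −2·(-1) − 2·(0) − (-1) − (-1) + (0) = 4
So the dimensions are [L⁻⁵ T⁴].

L: -5, T: 4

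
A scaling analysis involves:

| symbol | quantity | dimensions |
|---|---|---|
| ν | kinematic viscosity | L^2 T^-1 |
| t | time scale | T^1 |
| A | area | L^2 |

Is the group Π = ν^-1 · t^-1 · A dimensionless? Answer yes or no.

yes

Sum the exponent of each base dimension across the product:
  M: −[ν]_M − [t]_M + [A]_M = −(0) − (0) + (0) = 0
  L: −[ν]_L − [t]_L + [A]_L = −(2) − (0) + (2) = 0
  T: −[ν]_T − [t]_T + [A]_T = −(-1) − (1) + (0) = 0
All base exponents vanish — dimensionless.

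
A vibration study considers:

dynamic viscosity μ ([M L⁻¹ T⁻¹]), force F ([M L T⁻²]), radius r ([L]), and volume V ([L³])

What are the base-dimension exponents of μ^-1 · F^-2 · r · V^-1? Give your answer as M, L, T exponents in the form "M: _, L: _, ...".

Collect each base-dimension exponent across the product:
  M: −(1) − 2·(1) + (0) − (0) = -3
  L: −(-1) − 2·(1) + (1) − (3) = -3
  T: −(-1) − 2·(-2) + (0) − (0) = 5
So the dimensions are [M⁻³ L⁻³ T⁵].

M: -3, L: -3, T: 5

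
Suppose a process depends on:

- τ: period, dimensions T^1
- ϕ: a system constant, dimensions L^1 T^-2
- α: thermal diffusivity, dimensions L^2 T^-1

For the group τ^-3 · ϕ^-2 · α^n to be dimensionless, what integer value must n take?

1

Balance the L exponent: (2)·n from α, plus −3·(0) − 2·(1) = -2 from the rest, must sum to zero.
2n − 2 = 0, so n = 1.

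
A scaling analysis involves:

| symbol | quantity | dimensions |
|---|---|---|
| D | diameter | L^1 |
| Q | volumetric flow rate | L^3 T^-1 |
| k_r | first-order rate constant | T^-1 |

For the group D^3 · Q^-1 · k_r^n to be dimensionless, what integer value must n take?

Balance the T exponent: (-1)·n from k_r, plus 3·(0) − (-1) = 1 from the rest, must sum to zero.
−n + 1 = 0, so n = 1.

1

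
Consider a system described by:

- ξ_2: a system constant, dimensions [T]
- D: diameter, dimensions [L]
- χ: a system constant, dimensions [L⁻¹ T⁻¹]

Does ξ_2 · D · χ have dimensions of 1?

yes

Sum the exponent of each base dimension across the product:
  L: [ξ_2]_L + [D]_L + [χ]_L = (0) + (1) + (-1) = 0
  T: [ξ_2]_T + [D]_T + [χ]_T = (1) + (0) + (-1) = 0
All base exponents vanish — dimensionless.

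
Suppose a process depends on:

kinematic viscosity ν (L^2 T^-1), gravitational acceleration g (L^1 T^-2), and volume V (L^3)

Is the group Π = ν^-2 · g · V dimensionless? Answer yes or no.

Sum the exponent of each base dimension across the product:
  L: −2·[ν]_L + [g]_L + [V]_L = −2·(2) + (1) + (3) = 0
  T: −2·[ν]_T + [g]_T + [V]_T = −2·(-1) + (-2) + (0) = 0
All base exponents vanish — dimensionless.

yes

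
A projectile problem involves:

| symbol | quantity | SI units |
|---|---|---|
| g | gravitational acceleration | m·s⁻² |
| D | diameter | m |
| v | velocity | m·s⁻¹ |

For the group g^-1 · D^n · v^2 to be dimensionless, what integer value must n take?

-1

Balance the L exponent: (1)·n from D, plus −(1) + 2·(1) = 1 from the rest, must sum to zero.
n + 1 = 0, so n = -1.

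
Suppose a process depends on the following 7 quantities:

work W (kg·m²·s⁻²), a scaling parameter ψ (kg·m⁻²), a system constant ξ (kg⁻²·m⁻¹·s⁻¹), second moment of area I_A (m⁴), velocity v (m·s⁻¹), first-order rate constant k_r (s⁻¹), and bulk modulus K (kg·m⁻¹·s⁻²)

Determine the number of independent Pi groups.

4

There are 7 variables and 3 base dimensions (M, L, T).
The dimension matrix has rank 3.
Independent dimensionless groups: 7 − 3 = 4.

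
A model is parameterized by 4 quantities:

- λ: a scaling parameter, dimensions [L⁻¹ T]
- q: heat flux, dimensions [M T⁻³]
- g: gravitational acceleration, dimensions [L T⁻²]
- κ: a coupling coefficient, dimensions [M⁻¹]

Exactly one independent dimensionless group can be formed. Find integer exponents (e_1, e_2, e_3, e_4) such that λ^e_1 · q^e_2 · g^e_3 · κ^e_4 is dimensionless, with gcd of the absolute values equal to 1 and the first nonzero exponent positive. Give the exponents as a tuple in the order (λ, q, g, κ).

(3, -1, 3, -1)

M: e_1·(0) + e_2·(1) + e_3·(0) + e_4·(-1) = 0
L: e_1·(-1) + e_2·(0) + e_3·(1) + e_4·(0) = 0
T: e_1·(1) + e_2·(-3) + e_3·(-2) + e_4·(0) = 0
Solving this homogeneous linear system for the smallest-integer solution (first nonzero entry positive) gives (3, -1, 3, -1).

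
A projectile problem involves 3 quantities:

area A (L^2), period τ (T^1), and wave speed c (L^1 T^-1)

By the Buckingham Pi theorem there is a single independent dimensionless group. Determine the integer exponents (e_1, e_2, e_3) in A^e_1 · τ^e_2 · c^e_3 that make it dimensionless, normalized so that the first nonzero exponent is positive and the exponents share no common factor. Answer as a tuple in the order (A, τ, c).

L: e_1·(2) + e_2·(0) + e_3·(1) = 0
T: e_1·(0) + e_2·(1) + e_3·(-1) = 0
Solving this homogeneous linear system for the smallest-integer solution (first nonzero entry positive) gives (1, -2, -2).

(1, -2, -2)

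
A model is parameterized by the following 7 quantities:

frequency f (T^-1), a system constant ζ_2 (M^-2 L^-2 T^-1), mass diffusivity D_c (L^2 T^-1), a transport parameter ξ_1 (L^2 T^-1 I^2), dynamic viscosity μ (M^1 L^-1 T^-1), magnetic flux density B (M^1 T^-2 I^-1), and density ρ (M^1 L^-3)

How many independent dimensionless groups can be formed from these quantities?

3

There are 7 variables and 4 base dimensions (M, L, T, I).
The dimension matrix has rank 4.
Independent dimensionless groups: 7 − 4 = 3.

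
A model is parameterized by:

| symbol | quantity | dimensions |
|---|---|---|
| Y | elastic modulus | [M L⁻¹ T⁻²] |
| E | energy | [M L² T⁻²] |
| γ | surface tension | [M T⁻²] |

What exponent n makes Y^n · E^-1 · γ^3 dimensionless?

Balance the M exponent: (1)·n from Y, plus −(1) + 3·(1) = 2 from the rest, must sum to zero.
n + 2 = 0, so n = -2.

-2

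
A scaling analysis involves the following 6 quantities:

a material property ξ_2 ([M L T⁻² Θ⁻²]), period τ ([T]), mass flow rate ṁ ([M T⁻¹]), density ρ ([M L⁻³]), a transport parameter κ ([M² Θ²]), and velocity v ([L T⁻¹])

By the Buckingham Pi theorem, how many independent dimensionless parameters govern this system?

2

There are 6 variables and 4 base dimensions (M, L, T, Θ).
The dimension matrix has rank 4.
Independent dimensionless groups: 6 − 4 = 2.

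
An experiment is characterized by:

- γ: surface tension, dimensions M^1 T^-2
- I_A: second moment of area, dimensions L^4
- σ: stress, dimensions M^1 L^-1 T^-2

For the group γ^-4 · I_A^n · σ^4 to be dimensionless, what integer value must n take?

1

Balance the L exponent: (4)·n from I_A, plus −4·(0) + 4·(-1) = -4 from the rest, must sum to zero.
4n − 4 = 0, so n = 1.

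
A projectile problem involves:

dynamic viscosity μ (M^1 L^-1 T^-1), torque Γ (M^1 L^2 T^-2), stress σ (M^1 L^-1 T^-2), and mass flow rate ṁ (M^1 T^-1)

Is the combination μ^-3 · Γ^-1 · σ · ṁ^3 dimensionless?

yes

Sum the exponent of each base dimension across the product:
  M: −3·[μ]_M − [Γ]_M + [σ]_M + 3·[ṁ]_M = −3·(1) − (1) + (1) + 3·(1) = 0
  L: −3·[μ]_L − [Γ]_L + [σ]_L + 3·[ṁ]_L = −3·(-1) − (2) + (-1) + 3·(0) = 0
  T: −3·[μ]_T − [Γ]_T + [σ]_T + 3·[ṁ]_T = −3·(-1) − (-2) + (-2) + 3·(-1) = 0
All base exponents vanish — dimensionless.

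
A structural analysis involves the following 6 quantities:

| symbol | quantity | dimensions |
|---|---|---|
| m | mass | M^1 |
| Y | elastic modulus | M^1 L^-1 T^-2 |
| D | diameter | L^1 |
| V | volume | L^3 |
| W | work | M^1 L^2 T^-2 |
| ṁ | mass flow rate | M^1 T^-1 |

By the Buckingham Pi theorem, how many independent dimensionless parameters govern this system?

3

There are 6 variables and 3 base dimensions (M, L, T).
The dimension matrix has rank 3.
Independent dimensionless groups: 6 − 3 = 3.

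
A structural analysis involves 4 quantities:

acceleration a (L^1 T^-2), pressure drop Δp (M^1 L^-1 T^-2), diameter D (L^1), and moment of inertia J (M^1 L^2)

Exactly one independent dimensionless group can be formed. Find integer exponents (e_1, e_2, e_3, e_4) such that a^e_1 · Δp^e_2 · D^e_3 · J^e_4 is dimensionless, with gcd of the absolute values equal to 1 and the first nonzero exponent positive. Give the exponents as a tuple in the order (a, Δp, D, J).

(1, -1, -4, 1)

M: e_1·(0) + e_2·(1) + e_3·(0) + e_4·(1) = 0
L: e_1·(1) + e_2·(-1) + e_3·(1) + e_4·(2) = 0
T: e_1·(-2) + e_2·(-2) + e_3·(0) + e_4·(0) = 0
Solving this homogeneous linear system for the smallest-integer solution (first nonzero entry positive) gives (1, -1, -4, 1).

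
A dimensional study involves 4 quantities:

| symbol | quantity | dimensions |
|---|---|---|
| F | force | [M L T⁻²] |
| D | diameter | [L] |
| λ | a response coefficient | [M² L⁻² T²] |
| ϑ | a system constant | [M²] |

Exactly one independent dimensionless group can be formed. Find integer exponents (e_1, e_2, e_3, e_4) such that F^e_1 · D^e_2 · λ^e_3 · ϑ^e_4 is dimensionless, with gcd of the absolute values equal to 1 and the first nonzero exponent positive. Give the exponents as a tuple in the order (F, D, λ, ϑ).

(2, 2, 2, -3)

M: e_1·(1) + e_2·(0) + e_3·(2) + e_4·(2) = 0
L: e_1·(1) + e_2·(1) + e_3·(-2) + e_4·(0) = 0
T: e_1·(-2) + e_2·(0) + e_3·(2) + e_4·(0) = 0
Solving this homogeneous linear system for the smallest-integer solution (first nonzero entry positive) gives (2, 2, 2, -3).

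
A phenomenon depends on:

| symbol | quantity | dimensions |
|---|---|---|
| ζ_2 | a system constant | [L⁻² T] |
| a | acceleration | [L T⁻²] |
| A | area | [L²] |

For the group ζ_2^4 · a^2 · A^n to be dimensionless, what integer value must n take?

3

Balance the L exponent: (2)·n from A, plus 4·(-2) + 2·(1) = -6 from the rest, must sum to zero.
2n − 6 = 0, so n = 3.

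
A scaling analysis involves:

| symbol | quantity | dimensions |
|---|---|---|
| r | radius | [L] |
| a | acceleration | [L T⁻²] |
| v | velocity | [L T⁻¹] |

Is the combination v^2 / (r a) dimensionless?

Sum the exponent of each base dimension across the product:
  M: −[r]_M − [a]_M + 2·[v]_M = −(0) − (0) + 2·(0) = 0
  L: −[r]_L − [a]_L + 2·[v]_L = −(1) − (1) + 2·(1) = 0
  T: −[r]_T − [a]_T + 2·[v]_T = −(0) − (-2) + 2·(-1) = 0
  Θ: −[r]_Θ − [a]_Θ + 2·[v]_Θ = −(0) − (0) + 2·(0) = 0
All base exponents vanish — dimensionless.

yes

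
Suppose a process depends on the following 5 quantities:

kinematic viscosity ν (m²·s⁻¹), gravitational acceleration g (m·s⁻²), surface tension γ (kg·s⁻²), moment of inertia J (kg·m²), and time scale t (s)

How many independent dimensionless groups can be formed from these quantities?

There are 5 variables and 3 base dimensions (M, L, T).
The dimension matrix has rank 3.
Independent dimensionless groups: 5 − 3 = 2.

2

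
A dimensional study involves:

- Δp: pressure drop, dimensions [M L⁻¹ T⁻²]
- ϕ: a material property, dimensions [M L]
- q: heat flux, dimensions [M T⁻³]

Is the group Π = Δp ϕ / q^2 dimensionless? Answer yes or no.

Sum the exponent of each base dimension across the product:
  M: [Δp]_M + [ϕ]_M − 2·[q]_M = (1) + (1) − 2·(1) = 0
  L: [Δp]_L + [ϕ]_L − 2·[q]_L = (-1) + (1) − 2·(0) = 0
  T: [Δp]_T + [ϕ]_T − 2·[q]_T = (-2) + (0) − 2·(-3) = 4
Net dimensions [T⁴] ≠ [1] — not dimensionless.

no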